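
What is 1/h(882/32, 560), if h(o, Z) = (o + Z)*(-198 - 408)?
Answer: -8/2848503 ≈ -2.8085e-6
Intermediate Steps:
h(o, Z) = -606*Z - 606*o (h(o, Z) = (Z + o)*(-606) = -606*Z - 606*o)
1/h(882/32, 560) = 1/(-606*560 - 534492/32) = 1/(-339360 - 534492/32) = 1/(-339360 - 606*441/16) = 1/(-339360 - 133623/8) = 1/(-2848503/8) = -8/2848503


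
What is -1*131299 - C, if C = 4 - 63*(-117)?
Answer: -138674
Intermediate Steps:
C = 7375 (C = 4 + 7371 = 7375)
-1*131299 - C = -1*131299 - 1*7375 = -131299 - 7375 = -138674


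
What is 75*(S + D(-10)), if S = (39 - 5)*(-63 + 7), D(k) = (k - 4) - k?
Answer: -143100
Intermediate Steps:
D(k) = -4 (D(k) = (-4 + k) - k = -4)
S = -1904 (S = 34*(-56) = -1904)
75*(S + D(-10)) = 75*(-1904 - 4) = 75*(-1908) = -143100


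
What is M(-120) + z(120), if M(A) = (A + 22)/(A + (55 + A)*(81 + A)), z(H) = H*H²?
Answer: 596159986/345 ≈ 1.7280e+6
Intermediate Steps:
z(H) = H³
M(A) = (22 + A)/(A + (55 + A)*(81 + A))
M(-120) + z(120) = (22 - 120)/(4455 + (-120)² + 137*(-120)) + 120³ = -98/(4455 + 14400 - 16440) + 1728000 = -98/2415 + 1728000 = (1/2415)*(-98) + 1728000 = -14/345 + 1728000 = 596159986/345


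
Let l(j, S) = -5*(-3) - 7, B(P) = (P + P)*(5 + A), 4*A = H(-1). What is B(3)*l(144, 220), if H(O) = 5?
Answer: 300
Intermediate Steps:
A = 5/4 (A = (¼)*5 = 5/4 ≈ 1.2500)
B(P) = 25*P/2 (B(P) = (P + P)*(5 + 5/4) = (2*P)*(25/4) = 25*P/2)
l(j, S) = 8 (l(j, S) = 15 - 7 = 8)
B(3)*l(144, 220) = ((25/2)*3)*8 = (75/2)*8 = 300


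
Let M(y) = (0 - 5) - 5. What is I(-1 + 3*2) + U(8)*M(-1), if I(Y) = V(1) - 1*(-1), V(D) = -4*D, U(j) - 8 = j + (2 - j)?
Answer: -103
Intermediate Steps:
U(j) = 10 (U(j) = 8 + (j + (2 - j)) = 8 + 2 = 10)
M(y) = -10 (M(y) = -5 - 5 = -10)
I(Y) = -3 (I(Y) = -4*1 - 1*(-1) = -4 + 1 = -3)
I(-1 + 3*2) + U(8)*M(-1) = -3 + 10*(-10) = -3 - 100 = -103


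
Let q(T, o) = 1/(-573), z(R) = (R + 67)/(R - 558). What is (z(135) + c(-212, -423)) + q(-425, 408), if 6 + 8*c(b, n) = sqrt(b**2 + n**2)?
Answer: -397271/323172 + sqrt(223873)/8 ≈ 57.915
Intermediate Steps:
z(R) = (67 + R)/(-558 + R)
c(b, n) = -3/4 + sqrt(b**2 + n**2)/8
q(T, o) = -1/573
(z(135) + c(-212, -423)) + q(-425, 408) = ((67 + 135)/(-558 + 135) + (-3/4 + sqrt((-212)**2 + (-423)**2)/8)) - 1/573 = (202/(-423) + (-3/4 + sqrt(44944 + 178929)/8)) - 1/573 = (-1/423*202 + (-3/4 + sqrt(223873)/8)) - 1/573 = (-202/423 + (-3/4 + sqrt(223873)/8)) - 1/573 = (-2077/1692 + sqrt(223873)/8) - 1/573 = -397271/323172 + sqrt(223873)/8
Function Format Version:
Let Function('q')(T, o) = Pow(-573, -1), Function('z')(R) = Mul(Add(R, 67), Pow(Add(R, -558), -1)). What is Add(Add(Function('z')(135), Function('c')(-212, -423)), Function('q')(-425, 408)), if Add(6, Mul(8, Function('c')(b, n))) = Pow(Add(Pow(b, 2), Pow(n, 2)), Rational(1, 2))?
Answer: Add(Rational(-397271, 323172), Mul(Rational(1, 8), Pow(223873, Rational(1, 2)))) ≈ 57.915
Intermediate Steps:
Function('z')(R) = Mul(Pow(Add(-558, R), -1), Add(67, R)) (Function('z')(R) = Mul(Add(67, R), Pow(Add(-558, R), -1)) = Mul(Pow(Add(-558, R), -1), Add(67, R)))
Function('c')(b, n) = Add(Rational(-3, 4), Mul(Rational(1, 8), Pow(Add(Pow(b, 2), Pow(n, 2)), Rational(1, 2))))
Function('q')(T, o) = Rational(-1, 573)
Add(Add(Function('z')(135), Function('c')(-212, -423)), Function('q')(-425, 408)) = Add(Add(Mul(Pow(Add(-558, 135), -1), Add(67, 135)), Add(Rational(-3, 4), Mul(Rational(1, 8), Pow(Add(Pow(-212, 2), Pow(-423, 2)), Rational(1, 2))))), Rational(-1, 573)) = Add(Add(Mul(Pow(-423, -1), 202), Add(Rational(-3, 4), Mul(Rational(1, 8), Pow(Add(44944, 178929), Rational(1, 2))))), Rational(-1, 573)) = Add(Add(Mul(Rational(-1, 423), 202), Add(Rational(-3, 4), Mul(Rational(1, 8), Pow(223873, Rational(1, 2))))), Rational(-1, 573)) = Add(Add(Rational(-202, 423), Add(Rational(-3, 4), Mul(Rational(1, 8), Pow(223873, Rational(1, 2))))), Rational(-1, 573)) = Add(Add(Rational(-2077, 1692), Mul(Rational(1, 8), Pow(223873, Rational(1, 2)))), Rational(-1, 573)) = Add(Rational(-397271, 323172), Mul(Rational(1, 8), Pow(223873, Rational(1, 2))))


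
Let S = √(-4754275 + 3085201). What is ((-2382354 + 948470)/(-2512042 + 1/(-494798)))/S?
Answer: -18670603564*I*√114/451192068778671 ≈ -0.00044182*I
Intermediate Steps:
S = 121*I*√114 (S = √(-1669074) = 121*I*√114 ≈ 1291.9*I)
((-2382354 + 948470)/(-2512042 + 1/(-494798)))/S = ((-2382354 + 948470)/(-2512042 + 1/(-494798)))/((121*I*√114)) = (-1433884/(-2512042 - 1/494798))*(-I*√114/13794) = (-1433884/(-1242953357517/494798))*(-I*√114/13794) = (-1433884*(-494798/1242953357517))*(-I*√114/13794) = 709482935432*(-I*√114/13794)/1242953357517 = -18670603564*I*√114/451192068778671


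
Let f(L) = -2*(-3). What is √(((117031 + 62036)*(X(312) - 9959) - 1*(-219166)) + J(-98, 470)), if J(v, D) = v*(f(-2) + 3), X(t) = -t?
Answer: I*√1838978873 ≈ 42883.0*I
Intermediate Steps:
f(L) = 6
J(v, D) = 9*v (J(v, D) = v*(6 + 3) = v*9 = 9*v)
√(((117031 + 62036)*(X(312) - 9959) - 1*(-219166)) + J(-98, 470)) = √(((117031 + 62036)*(-1*312 - 9959) - 1*(-219166)) + 9*(-98)) = √((179067*(-312 - 9959) + 219166) - 882) = √((179067*(-10271) + 219166) - 882) = √((-1839197157 + 219166) - 882) = √(-1838977991 - 882) = √(-1838978873) = I*√1838978873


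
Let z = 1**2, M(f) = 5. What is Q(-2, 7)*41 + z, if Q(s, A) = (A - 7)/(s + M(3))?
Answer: 1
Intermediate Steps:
z = 1
Q(s, A) = (-7 + A)/(5 + s) (Q(s, A) = (A - 7)/(s + 5) = (-7 + A)/(5 + s))
Q(-2, 7)*41 + z = ((-7 + 7)/(5 - 2))*41 + 1 = (0/3)*41 + 1 = ((1/3)*0)*41 + 1 = 0*41 + 1 = 0 + 1 = 1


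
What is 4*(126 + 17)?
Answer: 572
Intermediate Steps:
4*(126 + 17) = 4*143 = 572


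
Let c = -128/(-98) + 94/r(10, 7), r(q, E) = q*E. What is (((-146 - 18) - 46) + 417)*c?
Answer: 134343/245 ≈ 548.34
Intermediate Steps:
r(q, E) = E*q
c = 649/245 (c = -128/(-98) + 94/((7*10)) = -128*(-1/98) + 94/70 = 64/49 + 94*(1/70) = 64/49 + 47/35 = 649/245 ≈ 2.6490)
(((-146 - 18) - 46) + 417)*c = (((-146 - 18) - 46) + 417)*(649/245) = ((-164 - 46) + 417)*(649/245) = (-210 + 417)*(649/245) = 207*(649/245) = 134343/245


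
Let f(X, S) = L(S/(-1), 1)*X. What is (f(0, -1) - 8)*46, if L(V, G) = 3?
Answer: -368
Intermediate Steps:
f(X, S) = 3*X
(f(0, -1) - 8)*46 = (3*0 - 8)*46 = (0 - 8)*46 = -8*46 = -368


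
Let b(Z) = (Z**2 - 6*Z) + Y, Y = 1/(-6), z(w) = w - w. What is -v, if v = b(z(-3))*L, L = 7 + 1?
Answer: 4/3 ≈ 1.3333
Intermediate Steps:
L = 8
z(w) = 0
Y = -1/6 ≈ -0.16667
b(Z) = -1/6 + Z**2 - 6*Z (b(Z) = (Z**2 - 6*Z) - 1/6 = -1/6 + Z**2 - 6*Z)
v = -4/3 (v = (-1/6 + 0**2 - 6*0)*8 = (-1/6 + 0 + 0)*8 = -1/6*8 = -4/3 ≈ -1.3333)
-v = -1*(-4/3) = 4/3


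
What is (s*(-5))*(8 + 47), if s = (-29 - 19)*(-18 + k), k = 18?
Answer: 0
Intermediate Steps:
s = 0 (s = (-29 - 19)*(-18 + 18) = -48*0 = 0)
(s*(-5))*(8 + 47) = (0*(-5))*(8 + 47) = 0*55 = 0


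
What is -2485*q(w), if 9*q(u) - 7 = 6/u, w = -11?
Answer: -176435/99 ≈ -1782.2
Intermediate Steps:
q(u) = 7/9 + 2/(3*u) (q(u) = 7/9 + (6/u)/9 = 7/9 + 2/(3*u))
-2485*q(w) = -2485*(6 + 7*(-11))/(9*(-11)) = -2485*(-1)*(6 - 77)/(9*11) = -2485*(-1)*(-71)/(9*11) = -2485*71/99 = -176435/99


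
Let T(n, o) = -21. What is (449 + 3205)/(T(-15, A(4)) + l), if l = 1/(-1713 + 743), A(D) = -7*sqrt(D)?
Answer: -3544380/20371 ≈ -173.99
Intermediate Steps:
l = -1/970 (l = 1/(-970) = -1/970 ≈ -0.0010309)
(449 + 3205)/(T(-15, A(4)) + l) = (449 + 3205)/(-21 - 1/970) = 3654/(-20371/970) = 3654*(-970/20371) = -3544380/20371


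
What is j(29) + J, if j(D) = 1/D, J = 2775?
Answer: 80476/29 ≈ 2775.0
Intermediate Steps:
j(29) + J = 1/29 + 2775 = 80476/29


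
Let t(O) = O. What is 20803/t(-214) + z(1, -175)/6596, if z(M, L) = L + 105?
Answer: -17153946/176443 ≈ -97.221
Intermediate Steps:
z(M, L) = 105 + L
20803/t(-214) + z(1, -175)/6596 = 20803/(-214) + (105 - 175)/6596 = 20803*(-1/214) - 70*1/6596 = -20803/214 - 35/3298 = -17153946/176443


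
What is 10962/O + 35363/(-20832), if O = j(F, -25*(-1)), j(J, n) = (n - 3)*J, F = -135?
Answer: -6173861/1145760 ≈ -5.3884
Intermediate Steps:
j(J, n) = J*(-3 + n) (j(J, n) = (-3 + n)*J = J*(-3 + n))
O = -2970 (O = -135*(-3 - 25*(-1)) = -135*(-3 + 25) = -135*22 = -2970)
10962/O + 35363/(-20832) = 10962/(-2970) + 35363/(-20832) = 10962*(-1/2970) + 35363*(-1/20832) = -203/55 - 35363/20832 = -6173861/1145760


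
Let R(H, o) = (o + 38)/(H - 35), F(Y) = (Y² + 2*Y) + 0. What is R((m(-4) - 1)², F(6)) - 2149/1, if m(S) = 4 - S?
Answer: -15000/7 ≈ -2142.9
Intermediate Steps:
F(Y) = Y² + 2*Y
R(H, o) = (38 + o)/(-35 + H)
R((m(-4) - 1)², F(6)) - 2149/1 = (38 + 6*(2 + 6))/(-35 + ((4 - 1*(-4)) - 1)²) - 2149/1 = (38 + 6*8)/(-35 + ((4 + 4) - 1)²) - 2149 = (38 + 48)/(-35 + (8 - 1)²) - 1*2149 = 86/(-35 + 7²) - 2149 = 86/(-35 + 49) - 2149 = 86/14 - 2149 = (1/14)*86 - 2149 = 43/7 - 2149 = -15000/7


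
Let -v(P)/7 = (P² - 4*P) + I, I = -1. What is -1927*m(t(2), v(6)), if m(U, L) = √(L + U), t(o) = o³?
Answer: -1927*I*√69 ≈ -16007.0*I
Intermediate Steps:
v(P) = 7 - 7*P² + 28*P (v(P) = -7*((P² - 4*P) - 1) = -7*(-1 + P² - 4*P) = 7 - 7*P² + 28*P)
-1927*m(t(2), v(6)) = -1927*√((7 - 7*6² + 28*6) + 2³) = -1927*√((7 - 7*36 + 168) + 8) = -1927*√((7 - 252 + 168) + 8) = -1927*√(-77 + 8) = -1927*I*√69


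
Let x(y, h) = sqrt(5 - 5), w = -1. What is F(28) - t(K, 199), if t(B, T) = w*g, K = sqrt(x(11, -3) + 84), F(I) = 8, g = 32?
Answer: 40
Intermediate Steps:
x(y, h) = 0 (x(y, h) = sqrt(0) = 0)
K = 2*sqrt(21) (K = sqrt(0 + 84) = sqrt(84) = 2*sqrt(21) ≈ 9.1651)
t(B, T) = -32 (t(B, T) = -1*32 = -32)
F(28) - t(K, 199) = 8 - 1*(-32) = 8 + 32 = 40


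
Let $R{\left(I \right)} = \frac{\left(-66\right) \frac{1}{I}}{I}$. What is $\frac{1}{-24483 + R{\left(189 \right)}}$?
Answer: $- \frac{11907}{291519103} \approx -4.0845 \cdot 10^{-5}$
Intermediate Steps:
$R{\left(I \right)} = - \frac{66}{I^{2}}$
$\frac{1}{-24483 + R{\left(189 \right)}} = \frac{1}{-24483 - \frac{66}{35721}} = \frac{1}{-24483 - \frac{22}{11907}} = \frac{1}{- \frac{291519103}{11907}} = - \frac{11907}{291519103}$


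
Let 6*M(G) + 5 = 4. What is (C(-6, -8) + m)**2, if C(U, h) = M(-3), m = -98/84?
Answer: 16/9 ≈ 1.7778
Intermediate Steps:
m = -7/6 (m = -98*1/84 = -7/6 ≈ -1.1667)
M(G) = -1/6 (M(G) = -5/6 + (1/6)*4 = -5/6 + 2/3 = -1/6)
C(U, h) = -1/6
(C(-6, -8) + m)**2 = (-1/6 - 7/6)**2 = (-4/3)**2 = 16/9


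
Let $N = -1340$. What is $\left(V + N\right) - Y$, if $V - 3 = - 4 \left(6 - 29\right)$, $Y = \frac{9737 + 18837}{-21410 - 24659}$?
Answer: $- \frac{57327331}{46069} \approx -1244.4$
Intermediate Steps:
$Y = - \frac{28574}{46069}$ ($Y = \frac{28574}{-46069} = 28574 \left(- \frac{1}{46069}\right) = - \frac{28574}{46069} \approx -0.62024$)
$V = 95$ ($V = 3 - 4 \left(6 - 29\right) = 3 - -92 = 3 + 92 = 95$)
$\left(V + N\right) - Y = \left(95 - 1340\right) - - \frac{28574}{46069} = -1245 + \frac{28574}{46069} = - \frac{57327331}{46069}$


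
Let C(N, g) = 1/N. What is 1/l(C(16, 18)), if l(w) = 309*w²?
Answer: 256/309 ≈ 0.82848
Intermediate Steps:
1/l(C(16, 18)) = 1/(309*(1/16)²) = 1/(309*(1/256)) = 1/(309/256) = 256/309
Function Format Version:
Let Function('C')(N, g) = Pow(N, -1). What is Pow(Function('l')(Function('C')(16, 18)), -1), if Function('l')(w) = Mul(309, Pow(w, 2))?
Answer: Rational(256, 309) ≈ 0.82848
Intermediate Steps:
Pow(Function('l')(Function('C')(16, 18)), -1) = Pow(Mul(309, Pow(Pow(16, -1), 2)), -1) = Pow(Mul(309, Pow(Rational(1, 16), 2)), -1) = Pow(Mul(309, Rational(1, 256)), -1) = Pow(Rational(309, 256), -1) = Rational(256, 309)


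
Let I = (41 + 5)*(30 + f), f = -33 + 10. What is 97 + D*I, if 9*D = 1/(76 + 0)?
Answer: 33335/342 ≈ 97.471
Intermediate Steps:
f = -23
I = 322 (I = (41 + 5)*(30 - 23) = 46*7 = 322)
D = 1/684 (D = 1/(9*(76 + 0)) = (⅑)/76 = (⅑)*(1/76) = 1/684 ≈ 0.0014620)
97 + D*I = 97 + (1/684)*322 = 97 + 161/342 = 33335/342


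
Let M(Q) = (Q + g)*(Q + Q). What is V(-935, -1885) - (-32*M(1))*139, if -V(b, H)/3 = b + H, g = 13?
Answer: 133004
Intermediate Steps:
M(Q) = 2*Q*(13 + Q) (M(Q) = (Q + 13)*(Q + Q) = (13 + Q)*(2*Q) = 2*Q*(13 + Q))
V(b, H) = -3*H - 3*b (V(b, H) = -3*(b + H) = -3*(H + b) = -3*H - 3*b)
V(-935, -1885) - (-32*M(1))*139 = (-3*(-1885) - 3*(-935)) - (-64*(13 + 1))*139 = (5655 + 2805) - (-64*14)*139 = 8460 - (-32*28)*139 = 8460 - (-896)*139 = 8460 - 1*(-124544) = 8460 + 124544 = 133004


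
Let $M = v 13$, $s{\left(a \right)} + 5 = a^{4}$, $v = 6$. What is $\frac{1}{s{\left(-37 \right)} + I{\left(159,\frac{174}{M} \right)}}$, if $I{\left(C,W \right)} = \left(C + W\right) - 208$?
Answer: $\frac{13}{24363420} \approx 5.3359 \cdot 10^{-7}$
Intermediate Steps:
$s{\left(a \right)} = -5 + a^{4}$
$M = 78$ ($M = 6 \cdot 13 = 78$)
$I{\left(C,W \right)} = -208 + C + W$
$\frac{1}{s{\left(-37 \right)} + I{\left(159,\frac{174}{M} \right)}} = \frac{1}{\left(-5 + \left(-37\right)^{4}\right) + \left(-208 + 159 + \frac{174}{78}\right)} = \frac{1}{\left(-5 + 1874161\right) + \left(-208 + 159 + 174 \cdot \frac{1}{78}\right)} = \frac{1}{1874156 + \left(-208 + 159 + \frac{29}{13}\right)} = \frac{1}{1874156 - \frac{608}{13}} = \frac{1}{\frac{24363420}{13}} = \frac{13}{24363420}$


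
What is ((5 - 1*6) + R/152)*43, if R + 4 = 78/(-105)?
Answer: -117949/2660 ≈ -44.342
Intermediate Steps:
R = -166/35 (R = -4 + 78/(-105) = -4 + 78*(-1/105) = -4 - 26/35 = -166/35 ≈ -4.7429)
((5 - 1*6) + R/152)*43 = ((5 - 1*6) - 166/35/152)*43 = ((5 - 6) - 166/35*1/152)*43 = (-1 - 83/2660)*43 = -2743/2660*43 = -117949/2660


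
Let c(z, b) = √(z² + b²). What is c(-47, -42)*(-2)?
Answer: -2*√3973 ≈ -126.06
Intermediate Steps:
c(z, b) = √(b² + z²)
c(-47, -42)*(-2) = √((-42)² + (-47)²)*(-2) = √(1764 + 2209)*(-2) = √3973*(-2) = -2*√3973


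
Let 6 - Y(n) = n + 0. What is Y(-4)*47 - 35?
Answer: 435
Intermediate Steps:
Y(n) = 6 - n (Y(n) = 6 - (n + 0) = 6 - n)
Y(-4)*47 - 35 = (6 - 1*(-4))*47 - 35 = (6 + 4)*47 - 35 = 10*47 - 35 = 470 - 35 = 435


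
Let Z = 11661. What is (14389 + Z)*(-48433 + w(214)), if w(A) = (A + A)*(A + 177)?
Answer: 3097735750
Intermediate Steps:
w(A) = 2*A*(177 + A) (w(A) = (2*A)*(177 + A) = 2*A*(177 + A))
(14389 + Z)*(-48433 + w(214)) = (14389 + 11661)*(-48433 + 2*214*(177 + 214)) = 26050*(-48433 + 2*214*391) = 26050*(-48433 + 167348) = 26050*118915 = 3097735750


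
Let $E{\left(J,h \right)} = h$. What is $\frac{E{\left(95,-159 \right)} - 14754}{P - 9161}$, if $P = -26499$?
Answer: $\frac{14913}{35660} \approx 0.4182$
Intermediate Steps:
$\frac{E{\left(95,-159 \right)} - 14754}{P - 9161} = \frac{-159 - 14754}{-26499 - 9161} = - \frac{14913}{-35660} = \left(-14913\right) \left(- \frac{1}{35660}\right) = \frac{14913}{35660}$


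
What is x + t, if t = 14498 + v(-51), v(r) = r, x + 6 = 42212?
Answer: 56653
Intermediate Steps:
x = 42206 (x = -6 + 42212 = 42206)
t = 14447 (t = 14498 - 51 = 14447)
x + t = 42206 + 14447 = 56653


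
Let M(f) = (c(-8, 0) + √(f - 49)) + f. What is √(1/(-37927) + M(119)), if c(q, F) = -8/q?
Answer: √(172614841553 + 1438457329*√70)/37927 ≈ 11.330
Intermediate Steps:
M(f) = 1 + f + √(-49 + f) (M(f) = (-8/(-8) + √(f - 49)) + f = (-8*(-⅛) + √(-49 + f)) + f = (1 + √(-49 + f)) + f = 1 + f + √(-49 + f))
√(1/(-37927) + M(119)) = √(1/(-37927) + (1 + 119 + √(-49 + 119))) = √(-1/37927 + (1 + 119 + √70)) = √(-1/37927 + (120 + √70)) = √(4551239/37927 + √70)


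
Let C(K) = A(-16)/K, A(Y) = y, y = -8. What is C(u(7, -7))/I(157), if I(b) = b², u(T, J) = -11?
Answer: 8/271139 ≈ 2.9505e-5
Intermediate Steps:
A(Y) = -8
C(K) = -8/K
C(u(7, -7))/I(157) = (-8/(-11))/(157²) = -8*(-1/11)/24649 = (8/11)*(1/24649) = 8/271139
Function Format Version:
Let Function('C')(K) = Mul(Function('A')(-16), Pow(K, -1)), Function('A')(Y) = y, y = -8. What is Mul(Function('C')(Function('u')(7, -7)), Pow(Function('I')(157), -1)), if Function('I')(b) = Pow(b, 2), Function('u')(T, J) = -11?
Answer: Rational(8, 271139) ≈ 2.9505e-5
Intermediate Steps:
Function('A')(Y) = -8
Function('C')(K) = Mul(-8, Pow(K, -1))
Mul(Function('C')(Function('u')(7, -7)), Pow(Function('I')(157), -1)) = Mul(Mul(-8, Pow(-11, -1)), Pow(Pow(157, 2), -1)) = Mul(Mul(-8, Rational(-1, 11)), Pow(24649, -1)) = Mul(Rational(8, 11), Rational(1, 24649)) = Rational(8, 271139)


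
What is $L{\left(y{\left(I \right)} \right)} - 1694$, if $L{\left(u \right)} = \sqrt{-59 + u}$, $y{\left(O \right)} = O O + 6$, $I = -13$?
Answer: $-1694 + 2 \sqrt{29} \approx -1683.2$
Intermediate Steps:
$y{\left(O \right)} = 6 + O^{2}$ ($y{\left(O \right)} = O^{2} + 6 = 6 + O^{2}$)
$L{\left(y{\left(I \right)} \right)} - 1694 = \sqrt{-59 + \left(6 + \left(-13\right)^{2}\right)} - 1694 = \sqrt{-59 + \left(6 + 169\right)} - 1694 = \sqrt{-59 + 175} - 1694 = \sqrt{116} - 1694 = 2 \sqrt{29} - 1694 = -1694 + 2 \sqrt{29}$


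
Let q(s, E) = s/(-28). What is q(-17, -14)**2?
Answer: 289/784 ≈ 0.36862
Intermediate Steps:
q(s, E) = -s/28 (q(s, E) = s*(-1/28) = -s/28)
q(-17, -14)**2 = (-1/28*(-17))**2 = (17/28)**2 = 289/784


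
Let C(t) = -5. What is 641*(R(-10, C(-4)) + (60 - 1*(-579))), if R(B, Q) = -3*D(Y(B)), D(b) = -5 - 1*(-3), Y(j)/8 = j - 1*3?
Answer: 413445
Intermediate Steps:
Y(j) = -24 + 8*j (Y(j) = 8*(j - 1*3) = 8*(j - 3) = 8*(-3 + j) = -24 + 8*j)
D(b) = -2 (D(b) = -5 + 3 = -2)
R(B, Q) = 6 (R(B, Q) = -3*(-2) = 6)
641*(R(-10, C(-4)) + (60 - 1*(-579))) = 641*(6 + (60 - 1*(-579))) = 641*(6 + (60 + 579)) = 641*(6 + 639) = 641*645 = 413445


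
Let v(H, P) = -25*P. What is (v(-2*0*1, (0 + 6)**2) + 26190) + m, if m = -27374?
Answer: -2084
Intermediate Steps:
(v(-2*0*1, (0 + 6)**2) + 26190) + m = (-25*(0 + 6)**2 + 26190) - 27374 = (-25*6**2 + 26190) - 27374 = (-25*36 + 26190) - 27374 = (-900 + 26190) - 27374 = 25290 - 27374 = -2084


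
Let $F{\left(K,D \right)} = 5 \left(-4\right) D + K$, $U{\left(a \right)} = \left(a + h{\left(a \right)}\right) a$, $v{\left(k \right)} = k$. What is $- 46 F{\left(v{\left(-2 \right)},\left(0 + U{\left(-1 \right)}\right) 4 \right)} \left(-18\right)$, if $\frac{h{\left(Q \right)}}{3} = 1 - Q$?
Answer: $329544$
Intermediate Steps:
$h{\left(Q \right)} = 3 - 3 Q$ ($h{\left(Q \right)} = 3 \left(1 - Q\right) = 3 - 3 Q$)
$U{\left(a \right)} = a \left(3 - 2 a\right)$ ($U{\left(a \right)} = \left(a - \left(-3 + 3 a\right)\right) a = \left(3 - 2 a\right) a = a \left(3 - 2 a\right)$)
$F{\left(K,D \right)} = K - 20 D$ ($F{\left(K,D \right)} = - 20 D + K = K - 20 D$)
$- 46 F{\left(v{\left(-2 \right)},\left(0 + U{\left(-1 \right)}\right) 4 \right)} \left(-18\right) = - 46 \left(-2 - 20 \left(0 - \left(3 - -2\right)\right) 4\right) \left(-18\right) = - 46 \left(-2 - 20 \left(0 - \left(3 + 2\right)\right) 4\right) \left(-18\right) = - 46 \left(-2 - 20 \left(0 - 5\right) 4\right) \left(-18\right) = - 46 \left(-2 - 20 \left(\left(-5\right) 4\right)\right) \left(-18\right) = - 46 \left(-2 - -400\right) \left(-18\right) = - 46 \left(-2 + 400\right) \left(-18\right) = \left(-46\right) 398 \left(-18\right) = \left(-18308\right) \left(-18\right) = 329544$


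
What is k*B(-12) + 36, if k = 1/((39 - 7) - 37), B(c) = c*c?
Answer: 36/5 ≈ 7.2000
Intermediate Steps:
B(c) = c²
k = -⅕ (k = 1/(32 - 37) = 1/(-5) = -⅕ ≈ -0.20000)
k*B(-12) + 36 = -⅕*(-12)² + 36 = -⅕*144 + 36 = -144/5 + 36 = 36/5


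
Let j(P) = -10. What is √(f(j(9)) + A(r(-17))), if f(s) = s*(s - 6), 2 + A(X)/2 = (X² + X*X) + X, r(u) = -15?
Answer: 3*√114 ≈ 32.031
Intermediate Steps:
A(X) = -4 + 2*X + 4*X² (A(X) = -4 + 2*((X² + X*X) + X) = -4 + 2*((X² + X²) + X) = -4 + 2*(2*X² + X) = -4 + 2*(X + 2*X²) = -4 + (2*X + 4*X²) = -4 + 2*X + 4*X²)
f(s) = s*(-6 + s)
√(f(j(9)) + A(r(-17))) = √(-10*(-6 - 10) + (-4 + 2*(-15) + 4*(-15)²)) = √(-10*(-16) + (-4 - 30 + 4*225)) = √(160 + (-4 - 30 + 900)) = √(160 + 866) = √1026 = 3*√114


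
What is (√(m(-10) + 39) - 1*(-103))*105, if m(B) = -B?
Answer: 11550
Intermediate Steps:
(√(m(-10) + 39) - 1*(-103))*105 = (√(-1*(-10) + 39) - 1*(-103))*105 = (√(10 + 39) + 103)*105 = (√49 + 103)*105 = (7 + 103)*105 = 110*105 = 11550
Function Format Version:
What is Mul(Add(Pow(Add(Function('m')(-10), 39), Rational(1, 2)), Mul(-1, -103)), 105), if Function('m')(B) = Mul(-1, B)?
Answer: 11550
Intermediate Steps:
Mul(Add(Pow(Add(Function('m')(-10), 39), Rational(1, 2)), Mul(-1, -103)), 105) = Mul(Add(Pow(Add(Mul(-1, -10), 39), Rational(1, 2)), Mul(-1, -103)), 105) = Mul(Add(Pow(Add(10, 39), Rational(1, 2)), 103), 105) = Mul(Add(Pow(49, Rational(1, 2)), 103), 105) = Mul(Add(7, 103), 105) = Mul(110, 105) = 11550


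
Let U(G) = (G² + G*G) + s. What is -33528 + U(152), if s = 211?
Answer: 12891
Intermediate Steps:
U(G) = 211 + 2*G² (U(G) = (G² + G*G) + 211 = (G² + G²) + 211 = 2*G² + 211 = 211 + 2*G²)
-33528 + U(152) = -33528 + (211 + 2*152²) = -33528 + (211 + 2*23104) = -33528 + (211 + 46208) = -33528 + 46419 = 12891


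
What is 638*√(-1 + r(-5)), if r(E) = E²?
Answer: 1276*√6 ≈ 3125.5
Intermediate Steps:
638*√(-1 + r(-5)) = 638*√(-1 + (-5)²) = 638*√(-1 + 25) = 638*√24 = 638*(2*√6) = 1276*√6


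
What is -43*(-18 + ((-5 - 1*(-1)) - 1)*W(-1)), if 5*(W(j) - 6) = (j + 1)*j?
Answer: 2064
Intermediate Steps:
W(j) = 6 + j*(1 + j)/5 (W(j) = 6 + ((j + 1)*j)/5 = 6 + ((1 + j)*j)/5 = 6 + (j*(1 + j))/5 = 6 + j*(1 + j)/5)
-43*(-18 + ((-5 - 1*(-1)) - 1)*W(-1)) = -43*(-18 + ((-5 - 1*(-1)) - 1)*(6 + (1/5)*(-1) + (1/5)*(-1)**2)) = -43*(-18 + ((-5 + 1) - 1)*(6 - 1/5 + (1/5)*1)) = -43*(-18 + (-4 - 1)*(6 - 1/5 + 1/5)) = -43*(-18 - 5*6) = -43*(-18 - 30) = -43*(-48) = 2064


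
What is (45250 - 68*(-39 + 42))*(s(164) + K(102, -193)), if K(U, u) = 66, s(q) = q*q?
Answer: 1214530252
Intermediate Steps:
s(q) = q**2
(45250 - 68*(-39 + 42))*(s(164) + K(102, -193)) = (45250 - 68*(-39 + 42))*(164**2 + 66) = (45250 - 68*3)*(26896 + 66) = (45250 - 204)*26962 = 45046*26962 = 1214530252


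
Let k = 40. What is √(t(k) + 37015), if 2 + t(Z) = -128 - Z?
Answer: √36845 ≈ 191.95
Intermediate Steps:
t(Z) = -130 - Z (t(Z) = -2 + (-128 - Z) = -130 - Z)
√(t(k) + 37015) = √((-130 - 1*40) + 37015) = √((-130 - 40) + 37015) = √(-170 + 37015) = √36845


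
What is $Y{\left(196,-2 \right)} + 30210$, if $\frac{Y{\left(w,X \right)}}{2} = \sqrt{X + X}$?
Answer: $30210 + 4 i \approx 30210.0 + 4.0 i$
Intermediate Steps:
$Y{\left(w,X \right)} = 2 \sqrt{2} \sqrt{X}$ ($Y{\left(w,X \right)} = 2 \sqrt{X + X} = 2 \sqrt{2 X} = 2 \sqrt{2} \sqrt{X}$)
$Y{\left(196,-2 \right)} + 30210 = 2 \sqrt{2} \sqrt{-2} + 30210 = 2 \sqrt{2} i \sqrt{2} + 30210 = 4 i + 30210 = 30210 + 4 i$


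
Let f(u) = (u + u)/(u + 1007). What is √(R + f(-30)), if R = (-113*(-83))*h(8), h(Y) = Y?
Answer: 2*√17905040327/977 ≈ 273.92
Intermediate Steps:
f(u) = 2*u/(1007 + u) (f(u) = (2*u)/(1007 + u) = 2*u/(1007 + u))
R = 75032 (R = -113*(-83)*8 = 9379*8 = 75032)
√(R + f(-30)) = √(75032 + 2*(-30)/(1007 - 30)) = √(75032 + 2*(-30)/977) = √(75032 + 2*(-30)*(1/977)) = √(75032 - 60/977) = √(73306204/977) = 2*√17905040327/977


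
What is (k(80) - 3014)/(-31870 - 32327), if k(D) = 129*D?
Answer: -7306/64197 ≈ -0.11381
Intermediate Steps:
(k(80) - 3014)/(-31870 - 32327) = (129*80 - 3014)/(-31870 - 32327) = (10320 - 3014)/(-64197) = 7306*(-1/64197) = -7306/64197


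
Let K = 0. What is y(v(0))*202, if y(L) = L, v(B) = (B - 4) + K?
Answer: -808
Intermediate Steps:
v(B) = -4 + B (v(B) = (B - 4) + 0 = (-4 + B) + 0 = -4 + B)
y(v(0))*202 = (-4 + 0)*202 = -4*202 = -808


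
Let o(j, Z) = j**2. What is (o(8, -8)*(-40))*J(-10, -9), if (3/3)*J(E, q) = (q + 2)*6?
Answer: 107520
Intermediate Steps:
J(E, q) = 12 + 6*q (J(E, q) = (q + 2)*6 = (2 + q)*6 = 12 + 6*q)
(o(8, -8)*(-40))*J(-10, -9) = (8**2*(-40))*(12 + 6*(-9)) = (64*(-40))*(12 - 54) = -2560*(-42) = 107520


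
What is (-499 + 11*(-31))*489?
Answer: -410760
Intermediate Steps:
(-499 + 11*(-31))*489 = (-499 - 341)*489 = -840*489 = -410760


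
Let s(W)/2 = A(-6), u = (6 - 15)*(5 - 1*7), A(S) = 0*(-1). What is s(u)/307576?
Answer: 0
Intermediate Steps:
A(S) = 0
u = 18 (u = -9*(5 - 7) = -9*(-2) = 18)
s(W) = 0 (s(W) = 2*0 = 0)
s(u)/307576 = 0/307576 = 0*(1/307576) = 0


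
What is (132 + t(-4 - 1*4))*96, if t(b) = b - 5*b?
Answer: 15744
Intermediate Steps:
t(b) = -4*b
(132 + t(-4 - 1*4))*96 = (132 - 4*(-4 - 1*4))*96 = (132 - 4*(-4 - 4))*96 = (132 - 4*(-8))*96 = (132 + 32)*96 = 164*96 = 15744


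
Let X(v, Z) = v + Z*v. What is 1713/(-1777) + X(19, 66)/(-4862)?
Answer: -10590727/8639774 ≈ -1.2258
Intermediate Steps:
1713/(-1777) + X(19, 66)/(-4862) = 1713/(-1777) + (19*(1 + 66))/(-4862) = 1713*(-1/1777) + (19*67)*(-1/4862) = -1713/1777 + 1273*(-1/4862) = -1713/1777 - 1273/4862 = -10590727/8639774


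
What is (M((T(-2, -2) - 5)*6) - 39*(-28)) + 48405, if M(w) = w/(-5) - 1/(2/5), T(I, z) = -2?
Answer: 495029/10 ≈ 49503.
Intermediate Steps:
M(w) = -5/2 - w/5 (M(w) = w*(-1/5) - 1/(2*(1/5)) = -w/5 - 1/2/5 = -w/5 - 1*5/2 = -w/5 - 5/2 = -5/2 - w/5)
(M((T(-2, -2) - 5)*6) - 39*(-28)) + 48405 = ((-5/2 - (-2 - 5)*6/5) - 39*(-28)) + 48405 = ((-5/2 - (-7)*6/5) + 1092) + 48405 = ((-5/2 - 1/5*(-42)) + 1092) + 48405 = ((-5/2 + 42/5) + 1092) + 48405 = (59/10 + 1092) + 48405 = 10979/10 + 48405 = 495029/10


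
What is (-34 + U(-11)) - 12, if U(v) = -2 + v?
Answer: -59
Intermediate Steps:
(-34 + U(-11)) - 12 = (-34 + (-2 - 11)) - 12 = (-34 - 13) - 12 = -47 - 12 = -59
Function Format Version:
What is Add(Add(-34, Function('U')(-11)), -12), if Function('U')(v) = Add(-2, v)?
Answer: -59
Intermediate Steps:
Add(Add(-34, Function('U')(-11)), -12) = Add(Add(-34, Add(-2, -11)), -12) = Add(Add(-34, -13), -12) = Add(-47, -12) = -59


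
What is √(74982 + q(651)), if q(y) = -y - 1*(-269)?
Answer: 10*√746 ≈ 273.13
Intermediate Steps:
q(y) = 269 - y (q(y) = -y + 269 = 269 - y)
√(74982 + q(651)) = √(74982 + (269 - 1*651)) = √(74982 + (269 - 651)) = √(74982 - 382) = √74600 = 10*√746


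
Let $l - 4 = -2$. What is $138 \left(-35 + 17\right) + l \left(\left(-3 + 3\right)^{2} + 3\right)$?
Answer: $-2478$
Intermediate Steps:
$l = 2$ ($l = 4 - 2 = 2$)
$138 \left(-35 + 17\right) + l \left(\left(-3 + 3\right)^{2} + 3\right) = 138 \left(-35 + 17\right) + 2 \left(\left(-3 + 3\right)^{2} + 3\right) = 138 \left(-18\right) + 2 \left(0^{2} + 3\right) = -2484 + 2 \left(0 + 3\right) = -2484 + 2 \cdot 3 = -2484 + 6 = -2478$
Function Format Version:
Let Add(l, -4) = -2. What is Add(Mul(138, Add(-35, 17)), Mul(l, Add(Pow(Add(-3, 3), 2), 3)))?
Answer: -2478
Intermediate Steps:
l = 2 (l = Add(4, -2) = 2)
Add(Mul(138, Add(-35, 17)), Mul(l, Add(Pow(Add(-3, 3), 2), 3))) = Add(Mul(138, Add(-35, 17)), Mul(2, Add(Pow(Add(-3, 3), 2), 3))) = Add(Mul(138, -18), Mul(2, Add(Pow(0, 2), 3))) = Add(-2484, Mul(2, Add(0, 3))) = Add(-2484, Mul(2, 3)) = Add(-2484, 6) = -2478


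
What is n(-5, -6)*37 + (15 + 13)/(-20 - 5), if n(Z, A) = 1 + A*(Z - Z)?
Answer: 897/25 ≈ 35.880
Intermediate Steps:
n(Z, A) = 1 (n(Z, A) = 1 + A*0 = 1 + 0 = 1)
n(-5, -6)*37 + (15 + 13)/(-20 - 5) = 1*37 + (15 + 13)/(-20 - 5) = 37 + 28/(-25) = 37 + 28*(-1/25) = 37 - 28/25 = 897/25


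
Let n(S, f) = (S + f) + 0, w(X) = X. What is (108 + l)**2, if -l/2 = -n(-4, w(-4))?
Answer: 8464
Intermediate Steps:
n(S, f) = S + f
l = -16 (l = -(-2)*(-4 - 4) = -(-2)*(-8) = -2*8 = -16)
(108 + l)**2 = (108 - 16)**2 = 92**2 = 8464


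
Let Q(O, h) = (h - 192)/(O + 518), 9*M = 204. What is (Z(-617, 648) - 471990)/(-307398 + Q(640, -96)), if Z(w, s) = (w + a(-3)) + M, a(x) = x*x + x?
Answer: 24874805/16180326 ≈ 1.5373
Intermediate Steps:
M = 68/3 (M = (1/9)*204 = 68/3 ≈ 22.667)
Q(O, h) = (-192 + h)/(518 + O)
a(x) = x + x**2 (a(x) = x**2 + x = x + x**2)
Z(w, s) = 86/3 + w (Z(w, s) = (w - 3*(1 - 3)) + 68/3 = (w - 3*(-2)) + 68/3 = (w + 6) + 68/3 = (6 + w) + 68/3 = 86/3 + w)
(Z(-617, 648) - 471990)/(-307398 + Q(640, -96)) = ((86/3 - 617) - 471990)/(-307398 + (-192 - 96)/(518 + 640)) = (-1765/3 - 471990)/(-307398 - 288/1158) = -1417735/(3*(-307398 + (1/1158)*(-288))) = -1417735/(3*(-307398 - 48/193)) = -1417735/(3*(-59327862/193)) = -1417735/3*(-193/59327862) = 24874805/16180326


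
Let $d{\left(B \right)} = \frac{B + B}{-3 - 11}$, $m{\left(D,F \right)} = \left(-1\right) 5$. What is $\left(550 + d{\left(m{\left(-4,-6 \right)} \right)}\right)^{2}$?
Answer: $\frac{14861025}{49} \approx 3.0329 \cdot 10^{5}$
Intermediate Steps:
$m{\left(D,F \right)} = -5$
$d{\left(B \right)} = - \frac{B}{7}$ ($d{\left(B \right)} = \frac{2 B}{-14} = 2 B \left(- \frac{1}{14}\right) = - \frac{B}{7}$)
$\left(550 + d{\left(m{\left(-4,-6 \right)} \right)}\right)^{2} = \left(550 - - \frac{5}{7}\right)^{2} = \left(550 + \frac{5}{7}\right)^{2} = \left(\frac{3855}{7}\right)^{2} = \frac{14861025}{49}$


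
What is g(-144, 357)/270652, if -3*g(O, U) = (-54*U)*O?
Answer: -231336/67663 ≈ -3.4189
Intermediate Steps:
g(O, U) = 18*O*U (g(O, U) = -(-54*U)*O/3 = -(-18)*O*U = 18*O*U)
g(-144, 357)/270652 = (18*(-144)*357)/270652 = -925344*1/270652 = -231336/67663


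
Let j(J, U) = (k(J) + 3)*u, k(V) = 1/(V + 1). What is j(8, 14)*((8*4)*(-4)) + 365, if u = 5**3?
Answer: -444715/9 ≈ -49413.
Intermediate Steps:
u = 125
k(V) = 1/(1 + V)
j(J, U) = 375 + 125/(1 + J) (j(J, U) = (1/(1 + J) + 3)*125 = (3 + 1/(1 + J))*125 = 375 + 125/(1 + J))
j(8, 14)*((8*4)*(-4)) + 365 = (125*(4 + 3*8)/(1 + 8))*((8*4)*(-4)) + 365 = (125*(4 + 24)/9)*(32*(-4)) + 365 = (125*(1/9)*28)*(-128) + 365 = (3500/9)*(-128) + 365 = -448000/9 + 365 = -444715/9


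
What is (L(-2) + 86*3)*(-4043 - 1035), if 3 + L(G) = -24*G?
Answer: -1538634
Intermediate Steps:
L(G) = -3 - 24*G
(L(-2) + 86*3)*(-4043 - 1035) = ((-3 - 24*(-2)) + 86*3)*(-4043 - 1035) = ((-3 + 48) + 258)*(-5078) = (45 + 258)*(-5078) = 303*(-5078) = -1538634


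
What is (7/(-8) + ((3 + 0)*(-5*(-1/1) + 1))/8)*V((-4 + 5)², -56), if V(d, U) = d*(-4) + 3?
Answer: -11/8 ≈ -1.3750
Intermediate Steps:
V(d, U) = 3 - 4*d (V(d, U) = -4*d + 3 = 3 - 4*d)
(7/(-8) + ((3 + 0)*(-5*(-1/1) + 1))/8)*V((-4 + 5)², -56) = (7/(-8) + ((3 + 0)*(-5*(-1/1) + 1))/8)*(3 - 4*(-4 + 5)²) = (7*(-⅛) + (3*(-5/((-2*½)) + 1))*(⅛))*(3 - 4*1²) = (-7/8 + (3*(-5/(-1) + 1))*(⅛))*(3 - 4*1) = (-7/8 + (3*(-5*(-1) + 1))*(⅛))*(3 - 4) = (-7/8 + (3*(5 + 1))*(⅛))*(-1) = (-7/8 + (3*6)*(⅛))*(-1) = (-7/8 + 18*(⅛))*(-1) = (-7/8 + 9/4)*(-1) = (11/8)*(-1) = -11/8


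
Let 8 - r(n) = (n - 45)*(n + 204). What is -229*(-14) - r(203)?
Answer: 67504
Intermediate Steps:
r(n) = 8 - (-45 + n)*(204 + n) (r(n) = 8 - (n - 45)*(n + 204) = 8 - (-45 + n)*(204 + n))
-229*(-14) - r(203) = -229*(-14) - (9188 - 1*203**2 - 159*203) = 3206 - (9188 - 1*41209 - 32277) = 3206 - (9188 - 41209 - 32277) = 3206 - 1*(-64298) = 3206 + 64298 = 67504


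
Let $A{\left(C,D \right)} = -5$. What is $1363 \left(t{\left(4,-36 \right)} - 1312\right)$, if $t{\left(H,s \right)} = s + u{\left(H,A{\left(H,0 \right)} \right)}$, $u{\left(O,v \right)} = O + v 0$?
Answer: $-1831872$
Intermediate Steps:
$u{\left(O,v \right)} = O$ ($u{\left(O,v \right)} = O + 0 = O$)
$t{\left(H,s \right)} = H + s$ ($t{\left(H,s \right)} = s + H = H + s$)
$1363 \left(t{\left(4,-36 \right)} - 1312\right) = 1363 \left(\left(4 - 36\right) - 1312\right) = 1363 \left(-32 - 1312\right) = 1363 \left(-1344\right) = -1831872$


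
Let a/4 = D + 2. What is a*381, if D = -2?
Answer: 0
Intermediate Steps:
a = 0 (a = 4*(-2 + 2) = 4*0 = 0)
a*381 = 0*381 = 0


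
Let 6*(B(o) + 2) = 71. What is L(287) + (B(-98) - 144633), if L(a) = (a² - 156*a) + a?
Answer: -640435/6 ≈ -1.0674e+5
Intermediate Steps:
B(o) = 59/6 (B(o) = -2 + (⅙)*71 = -2 + 71/6 = 59/6)
L(a) = a² - 155*a
L(287) + (B(-98) - 144633) = 287*(-155 + 287) + (59/6 - 144633) = 287*132 - 867739/6 = 37884 - 867739/6 = -640435/6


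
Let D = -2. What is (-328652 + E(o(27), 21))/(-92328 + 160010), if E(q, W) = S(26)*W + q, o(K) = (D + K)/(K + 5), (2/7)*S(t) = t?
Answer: -10455687/2165824 ≈ -4.8276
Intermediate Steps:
S(t) = 7*t/2
o(K) = (-2 + K)/(5 + K) (o(K) = (-2 + K)/(K + 5) = (-2 + K)/(5 + K))
E(q, W) = q + 91*W (E(q, W) = ((7/2)*26)*W + q = 91*W + q = q + 91*W)
(-328652 + E(o(27), 21))/(-92328 + 160010) = (-328652 + ((-2 + 27)/(5 + 27) + 91*21))/(-92328 + 160010) = (-328652 + (25/32 + 1911))/67682 = (-328652 + ((1/32)*25 + 1911))*(1/67682) = (-328652 + (25/32 + 1911))*(1/67682) = (-328652 + 61177/32)*(1/67682) = -10455687/32*1/67682 = -10455687/2165824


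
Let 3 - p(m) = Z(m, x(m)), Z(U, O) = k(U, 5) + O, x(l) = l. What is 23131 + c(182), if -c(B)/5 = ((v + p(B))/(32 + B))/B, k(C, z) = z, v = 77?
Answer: 8419689/364 ≈ 23131.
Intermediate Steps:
Z(U, O) = 5 + O
p(m) = -2 - m (p(m) = 3 - (5 + m) = 3 + (-5 - m) = -2 - m)
c(B) = -5*(75 - B)/(B*(32 + B)) (c(B) = -5*(77 + (-2 - B))/(32 + B)/B = -5*(75 - B)/(32 + B)/B = -5*(75 - B)/(B*(32 + B)))
23131 + c(182) = 23131 + 5*(-75 + 182)/(182*(32 + 182)) = 23131 + 5*(1/182)*107/214 = 23131 + 5*(1/182)*(1/214)*107 = 23131 + 5/364 = 8419689/364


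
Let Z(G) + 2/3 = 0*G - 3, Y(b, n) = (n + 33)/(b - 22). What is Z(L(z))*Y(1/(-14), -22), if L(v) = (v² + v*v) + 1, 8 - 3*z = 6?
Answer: 1694/927 ≈ 1.8274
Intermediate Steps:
z = ⅔ (z = 8/3 - ⅓*6 = 8/3 - 2 = ⅔ ≈ 0.66667)
L(v) = 1 + 2*v² (L(v) = (v² + v²) + 1 = 2*v² + 1 = 1 + 2*v²)
Y(b, n) = (33 + n)/(-22 + b)
Z(G) = -11/3 (Z(G) = -⅔ + (0*G - 3) = -⅔ + (0 - 3) = -⅔ - 3 = -11/3)
Z(L(z))*Y(1/(-14), -22) = -11*(33 - 22)/(3*(-22 + 1/(-14))) = -11*11/(3*(-22 - 1/14)) = -11*11/(3*(-309/14)) = -(-154)*11/927 = -11/3*(-154/309) = 1694/927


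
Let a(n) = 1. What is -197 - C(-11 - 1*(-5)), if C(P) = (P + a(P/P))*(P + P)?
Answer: -257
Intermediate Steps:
C(P) = 2*P*(1 + P) (C(P) = (P + 1)*(P + P) = (1 + P)*(2*P) = 2*P*(1 + P))
-197 - C(-11 - 1*(-5)) = -197 - 2*(-11 - 1*(-5))*(1 + (-11 - 1*(-5))) = -197 - 2*(-11 + 5)*(1 + (-11 + 5)) = -197 - 2*(-6)*(1 - 6) = -197 - 2*(-6)*(-5) = -197 - 1*60 = -197 - 60 = -257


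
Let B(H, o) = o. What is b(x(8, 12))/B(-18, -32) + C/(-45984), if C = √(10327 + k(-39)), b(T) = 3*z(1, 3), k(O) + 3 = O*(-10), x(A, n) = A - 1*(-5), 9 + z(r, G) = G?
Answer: 9/16 - √10714/45984 ≈ 0.56025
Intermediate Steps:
z(r, G) = -9 + G
x(A, n) = 5 + A (x(A, n) = A + 5 = 5 + A)
k(O) = -3 - 10*O (k(O) = -3 + O*(-10) = -3 - 10*O)
b(T) = -18 (b(T) = 3*(-9 + 3) = 3*(-6) = -18)
C = √10714 (C = √(10327 + (-3 - 10*(-39))) = √(10327 + (-3 + 390)) = √(10327 + 387) = √10714 ≈ 103.51)
b(x(8, 12))/B(-18, -32) + C/(-45984) = -18/(-32) + √10714/(-45984) = -18*(-1/32) + √10714*(-1/45984) = 9/16 - √10714/45984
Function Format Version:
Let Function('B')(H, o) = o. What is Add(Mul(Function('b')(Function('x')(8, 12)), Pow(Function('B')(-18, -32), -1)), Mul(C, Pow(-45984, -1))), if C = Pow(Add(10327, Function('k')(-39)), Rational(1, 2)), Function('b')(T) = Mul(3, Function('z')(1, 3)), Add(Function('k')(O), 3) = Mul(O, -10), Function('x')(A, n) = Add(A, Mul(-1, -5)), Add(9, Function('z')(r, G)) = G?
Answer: Add(Rational(9, 16), Mul(Rational(-1, 45984), Pow(10714, Rational(1, 2)))) ≈ 0.56025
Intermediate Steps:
Function('z')(r, G) = Add(-9, G)
Function('x')(A, n) = Add(5, A) (Function('x')(A, n) = Add(A, 5) = Add(5, A))
Function('k')(O) = Add(-3, Mul(-10, O)) (Function('k')(O) = Add(-3, Mul(O, -10)) = Add(-3, Mul(-10, O)))
Function('b')(T) = -18 (Function('b')(T) = Mul(3, Add(-9, 3)) = Mul(3, -6) = -18)
C = Pow(10714, Rational(1, 2)) (C = Pow(Add(10327, Add(-3, Mul(-10, -39))), Rational(1, 2)) = Pow(Add(10327, Add(-3, 390)), Rational(1, 2)) = Pow(Add(10327, 387), Rational(1, 2)) = Pow(10714, Rational(1, 2)) ≈ 103.51)
Add(Mul(Function('b')(Function('x')(8, 12)), Pow(Function('B')(-18, -32), -1)), Mul(C, Pow(-45984, -1))) = Add(Mul(-18, Pow(-32, -1)), Mul(Pow(10714, Rational(1, 2)), Pow(-45984, -1))) = Add(Mul(-18, Rational(-1, 32)), Mul(Pow(10714, Rational(1, 2)), Rational(-1, 45984))) = Add(Rational(9, 16), Mul(Rational(-1, 45984), Pow(10714, Rational(1, 2))))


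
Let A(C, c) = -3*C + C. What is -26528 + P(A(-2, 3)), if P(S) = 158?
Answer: -26370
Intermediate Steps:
A(C, c) = -2*C
-26528 + P(A(-2, 3)) = -26528 + 158 = -26370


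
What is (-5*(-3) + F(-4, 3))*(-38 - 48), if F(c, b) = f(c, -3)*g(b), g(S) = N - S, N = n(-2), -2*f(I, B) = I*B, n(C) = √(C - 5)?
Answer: -2838 + 516*I*√7 ≈ -2838.0 + 1365.2*I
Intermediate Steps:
n(C) = √(-5 + C)
f(I, B) = -B*I/2 (f(I, B) = -I*B/2 = -B*I/2)
N = I*√7 (N = √(-5 - 2) = √(-7) = I*√7 ≈ 2.6458*I)
g(S) = -S + I*√7 (g(S) = I*√7 - S = -S + I*√7)
F(c, b) = 3*c*(-b + I*√7)/2 (F(c, b) = (-½*(-3)*c)*(-b + I*√7) = (3*c/2)*(-b + I*√7) = 3*c*(-b + I*√7)/2)
(-5*(-3) + F(-4, 3))*(-38 - 48) = (-5*(-3) + (3/2)*(-4)*(-1*3 + I*√7))*(-38 - 48) = (15 + (3/2)*(-4)*(-3 + I*√7))*(-86) = (15 + (18 - 6*I*√7))*(-86) = (33 - 6*I*√7)*(-86) = -2838 + 516*I*√7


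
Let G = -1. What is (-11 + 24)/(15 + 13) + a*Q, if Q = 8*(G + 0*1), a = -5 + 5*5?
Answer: -4467/28 ≈ -159.54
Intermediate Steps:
a = 20 (a = -5 + 25 = 20)
Q = -8 (Q = 8*(-1 + 0*1) = 8*(-1 + 0) = 8*(-1) = -8)
(-11 + 24)/(15 + 13) + a*Q = (-11 + 24)/(15 + 13) + 20*(-8) = 13/28 - 160 = -4467/28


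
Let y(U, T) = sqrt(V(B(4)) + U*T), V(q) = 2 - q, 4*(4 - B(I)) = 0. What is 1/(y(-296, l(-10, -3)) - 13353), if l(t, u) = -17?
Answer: -13353/178297579 - sqrt(5030)/178297579 ≈ -7.5289e-5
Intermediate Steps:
B(I) = 4 (B(I) = 4 - 1/4*0 = 4 + 0 = 4)
y(U, T) = sqrt(-2 + T*U) (y(U, T) = sqrt((2 - 1*4) + U*T) = sqrt((2 - 4) + T*U) = sqrt(-2 + T*U))
1/(y(-296, l(-10, -3)) - 13353) = 1/(sqrt(-2 - 17*(-296)) - 13353) = 1/(sqrt(-2 + 5032) - 13353) = 1/(sqrt(5030) - 13353) = 1/(-13353 + sqrt(5030))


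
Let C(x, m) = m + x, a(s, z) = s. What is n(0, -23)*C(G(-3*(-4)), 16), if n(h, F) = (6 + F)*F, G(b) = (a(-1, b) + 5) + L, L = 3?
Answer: 8993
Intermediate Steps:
G(b) = 7 (G(b) = (-1 + 5) + 3 = 4 + 3 = 7)
n(h, F) = F*(6 + F)
n(0, -23)*C(G(-3*(-4)), 16) = (-23*(6 - 23))*(16 + 7) = -23*(-17)*23 = 391*23 = 8993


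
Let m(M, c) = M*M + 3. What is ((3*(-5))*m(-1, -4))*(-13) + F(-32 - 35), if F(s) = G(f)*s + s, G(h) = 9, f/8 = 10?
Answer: 110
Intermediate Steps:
f = 80 (f = 8*10 = 80)
m(M, c) = 3 + M² (m(M, c) = M² + 3 = 3 + M²)
F(s) = 10*s (F(s) = 9*s + s = 10*s)
((3*(-5))*m(-1, -4))*(-13) + F(-32 - 35) = ((3*(-5))*(3 + (-1)²))*(-13) + 10*(-32 - 35) = -15*(3 + 1)*(-13) + 10*(-67) = -15*4*(-13) - 670 = -60*(-13) - 670 = 780 - 670 = 110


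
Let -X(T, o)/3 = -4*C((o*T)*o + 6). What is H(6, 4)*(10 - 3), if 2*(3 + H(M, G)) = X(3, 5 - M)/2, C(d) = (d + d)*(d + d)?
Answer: 6783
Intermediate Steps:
C(d) = 4*d² (C(d) = (2*d)*(2*d) = 4*d²)
X(T, o) = 48*(6 + T*o²)² (X(T, o) = -(-12)*4*((o*T)*o + 6)² = -(-12)*4*((T*o)*o + 6)² = -(-12)*4*(T*o² + 6)² = -(-12)*4*(6 + T*o²)² = -(-48)*(6 + T*o²)² = 48*(6 + T*o²)²)
H(M, G) = -3 + 12*(6 + 3*(5 - M)²)² (H(M, G) = -3 + ((48*(6 + 3*(5 - M)²)²)/2)/2 = -3 + ((48*(6 + 3*(5 - M)²)²)*(½))/2 = -3 + (24*(6 + 3*(5 - M)²)²)/2 = -3 + 12*(6 + 3*(5 - M)²)²)
H(6, 4)*(10 - 3) = (-3 + 108*(2 + (-5 + 6)²)²)*(10 - 3) = (-3 + 108*(2 + 1²)²)*7 = (-3 + 108*(2 + 1)²)*7 = (-3 + 108*3²)*7 = (-3 + 108*9)*7 = (-3 + 972)*7 = 969*7 = 6783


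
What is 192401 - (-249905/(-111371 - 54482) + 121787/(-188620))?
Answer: 6018890651115071/31283192860 ≈ 1.9240e+5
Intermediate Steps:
192401 - (-249905/(-111371 - 54482) + 121787/(-188620)) = 192401 - (-249905/(-165853) + 121787*(-1/188620)) = 192401 - (-249905*(-1/165853) - 121787/188620) = 192401 - (249905/165853 - 121787/188620) = 192401 - 1*26938341789/31283192860 = 192401 - 26938341789/31283192860 = 6018890651115071/31283192860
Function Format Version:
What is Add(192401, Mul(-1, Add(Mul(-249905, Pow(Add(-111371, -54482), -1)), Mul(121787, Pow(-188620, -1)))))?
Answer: Rational(6018890651115071, 31283192860) ≈ 1.9240e+5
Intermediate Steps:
Add(192401, Mul(-1, Add(Mul(-249905, Pow(Add(-111371, -54482), -1)), Mul(121787, Pow(-188620, -1))))) = Add(192401, Mul(-1, Add(Mul(-249905, Pow(-165853, -1)), Mul(121787, Rational(-1, 188620))))) = Add(192401, Mul(-1, Add(Mul(-249905, Rational(-1, 165853)), Rational(-121787, 188620)))) = Add(192401, Mul(-1, Add(Rational(249905, 165853), Rational(-121787, 188620)))) = Add(192401, Mul(-1, Rational(26938341789, 31283192860))) = Add(192401, Rational(-26938341789, 31283192860)) = Rational(6018890651115071, 31283192860)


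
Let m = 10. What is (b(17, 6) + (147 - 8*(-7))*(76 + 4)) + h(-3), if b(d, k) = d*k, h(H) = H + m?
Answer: 16349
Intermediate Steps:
h(H) = 10 + H (h(H) = H + 10 = 10 + H)
(b(17, 6) + (147 - 8*(-7))*(76 + 4)) + h(-3) = (17*6 + (147 - 8*(-7))*(76 + 4)) + (10 - 3) = (102 + (147 + 56)*80) + 7 = (102 + 203*80) + 7 = (102 + 16240) + 7 = 16342 + 7 = 16349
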